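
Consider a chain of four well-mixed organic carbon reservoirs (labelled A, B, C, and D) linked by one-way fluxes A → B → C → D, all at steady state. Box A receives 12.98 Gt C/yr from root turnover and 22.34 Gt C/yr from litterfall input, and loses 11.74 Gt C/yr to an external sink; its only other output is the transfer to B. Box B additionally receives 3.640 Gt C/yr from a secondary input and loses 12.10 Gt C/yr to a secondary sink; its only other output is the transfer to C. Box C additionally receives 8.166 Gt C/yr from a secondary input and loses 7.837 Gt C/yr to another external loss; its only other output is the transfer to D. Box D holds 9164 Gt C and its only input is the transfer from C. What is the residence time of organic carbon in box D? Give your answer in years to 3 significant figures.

Box A: F(A→B) = (12.98 + 22.34) − 11.74 = 23.580 Gt C/yr.
Box B: F(B→C) = (23.580 + 3.640) − 12.10 = 15.120 Gt C/yr.
Box C: F(C→D) = (15.120 + 8.166) − 7.837 = 15.449 Gt C/yr.
Box D throughput = its input = 15.449 Gt C/yr; τ = 9164 / 15.449 = 593.2 yr.

593 yr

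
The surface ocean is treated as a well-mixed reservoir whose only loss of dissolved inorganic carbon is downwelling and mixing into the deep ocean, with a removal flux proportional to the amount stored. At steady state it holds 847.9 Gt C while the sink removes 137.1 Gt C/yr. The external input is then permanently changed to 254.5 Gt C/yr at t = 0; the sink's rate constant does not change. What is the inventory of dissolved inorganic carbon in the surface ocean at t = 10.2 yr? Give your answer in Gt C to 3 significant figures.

1430 Gt C

The sink rate constant is k = F₀/M₀ = 137.1/847.9 = 0.1617 yr⁻¹.
Solving dM/dt = F₁ − kM with M(0) = M₀ gives M(t) = F₁/k + (M₀ − F₁/k)·e^(−kt).
F₁/k = 254.5/0.1617 = 1574.0 Gt C; kt = 0.1617 × 10.2 = 1.649, e^(−kt) = 0.1922.
M(10.2) = 1574.0 + (847.9 − 1574.0) × 0.1922 = 1574.0 − 139.5 = 1434.4 Gt C.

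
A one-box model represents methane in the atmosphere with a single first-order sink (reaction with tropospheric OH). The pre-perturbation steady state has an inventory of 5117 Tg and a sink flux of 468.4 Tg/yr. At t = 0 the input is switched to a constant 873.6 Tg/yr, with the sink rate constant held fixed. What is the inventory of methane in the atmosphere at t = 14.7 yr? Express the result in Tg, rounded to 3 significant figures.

8390 Tg

τ = M₀/F₀ = 5117/468.4 = 10.92 yr; rate constant k = 1/τ.
New steady state M_∞ = F₁/k = F₁·τ = 873.6 × 10.92 = 9543.6 Tg.
M(t) = M_∞ + (M₀ − M_∞)·e^(−t/τ); t/τ = 14.7/10.92 = 1.346, so e^(−t/τ) = 0.2604.
M(t) = 9543.6 − 4427 × 0.2604 = 8391.0 Tg.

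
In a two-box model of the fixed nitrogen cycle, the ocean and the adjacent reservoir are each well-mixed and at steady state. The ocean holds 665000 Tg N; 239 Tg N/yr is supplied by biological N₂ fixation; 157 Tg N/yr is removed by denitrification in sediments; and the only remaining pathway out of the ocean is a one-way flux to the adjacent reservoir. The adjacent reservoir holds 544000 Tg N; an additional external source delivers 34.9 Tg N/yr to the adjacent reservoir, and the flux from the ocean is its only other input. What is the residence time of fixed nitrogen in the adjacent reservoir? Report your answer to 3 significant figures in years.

Balance the ocean: ΣF_in = 239.00 Tg N/yr.
Flux to the adjacent reservoir = ΣF_in − (157) = 82.000 Tg N/yr.
Total input to the adjacent reservoir = 82.000 + 34.9 = 116.90 Tg N/yr; at steady state this equals its total output.
τ = M / F = 544000 / 116.90 = 4654 yr.

4650 yr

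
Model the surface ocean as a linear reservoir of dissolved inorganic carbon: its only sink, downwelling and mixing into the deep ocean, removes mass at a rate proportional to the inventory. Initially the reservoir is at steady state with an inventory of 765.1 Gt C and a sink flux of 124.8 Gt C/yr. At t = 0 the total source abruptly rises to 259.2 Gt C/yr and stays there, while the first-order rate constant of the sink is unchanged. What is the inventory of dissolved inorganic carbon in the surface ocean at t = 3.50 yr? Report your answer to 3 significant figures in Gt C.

1120 Gt C

The sink rate constant is k = F₀/M₀ = 124.8/765.1 = 0.1631 yr⁻¹.
Solving dM/dt = F₁ − kM with M(0) = M₀ gives M(t) = F₁/k + (M₀ − F₁/k)·e^(−kt).
F₁/k = 259.2/0.1631 = 1589.1 Gt C; kt = 0.1631 × 3.50 = 0.5709, e^(−kt) = 0.5650.
M(3.50) = 1589.1 + (765.1 − 1589.1) × 0.5650 = 1589.1 − 465.5 = 1123.5 Gt C.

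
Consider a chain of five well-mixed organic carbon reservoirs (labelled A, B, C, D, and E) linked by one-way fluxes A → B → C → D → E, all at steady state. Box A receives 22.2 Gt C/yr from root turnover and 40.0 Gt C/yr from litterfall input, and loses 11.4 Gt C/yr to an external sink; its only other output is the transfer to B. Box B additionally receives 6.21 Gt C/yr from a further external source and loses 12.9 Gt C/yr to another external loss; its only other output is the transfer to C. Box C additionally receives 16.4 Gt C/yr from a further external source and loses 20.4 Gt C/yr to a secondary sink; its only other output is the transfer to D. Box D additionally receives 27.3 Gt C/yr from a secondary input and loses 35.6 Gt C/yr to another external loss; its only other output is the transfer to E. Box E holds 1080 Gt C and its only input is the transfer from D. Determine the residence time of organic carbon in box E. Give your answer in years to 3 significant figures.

34.0 yr

Box A: F(A→B) = (22.2 + 40.0) − 11.4 = 50.800 Gt C/yr.
Box B: F(B→C) = (50.800 + 6.21) − 12.9 = 44.110 Gt C/yr.
Box C: F(C→D) = (44.110 + 16.4) − 20.4 = 40.110 Gt C/yr.
Box D: F(D→E) = (40.110 + 27.3) − 35.6 = 31.810 Gt C/yr.
Box E throughput = its input = 31.810 Gt C/yr; τ = 1080 / 31.810 = 33.95 yr.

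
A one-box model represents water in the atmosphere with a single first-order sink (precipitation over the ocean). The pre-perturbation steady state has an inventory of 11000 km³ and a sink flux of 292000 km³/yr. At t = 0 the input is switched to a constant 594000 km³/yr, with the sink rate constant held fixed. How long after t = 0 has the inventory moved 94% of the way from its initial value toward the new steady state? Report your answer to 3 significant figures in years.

τ = M₀/F₀ = 11000/292000 = 0.03767 yr.
The remaining gap fraction is e^(−t/τ); 94% covered ⇒ e^(−t/τ) = 0.0600.
t = −τ ln(0.0600) = 0.03767 × 2.813 = 0.1060 yr.

0.106 yr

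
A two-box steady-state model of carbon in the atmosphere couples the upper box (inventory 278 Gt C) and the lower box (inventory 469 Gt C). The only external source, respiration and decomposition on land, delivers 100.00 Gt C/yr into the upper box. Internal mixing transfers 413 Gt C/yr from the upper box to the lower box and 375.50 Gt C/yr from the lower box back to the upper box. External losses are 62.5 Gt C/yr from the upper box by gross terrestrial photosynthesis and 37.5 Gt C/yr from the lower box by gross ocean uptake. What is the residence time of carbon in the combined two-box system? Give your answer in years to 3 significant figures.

Residence time in the combined system uses the total inventory and the total *external* removal — internal exchanges between the two boxes cancel.
M_total = 278 + 469 = 747.00 Gt C.
ΣF_external_out = 62.5 + 37.5 = 100.00 Gt C/yr.
τ = M_total / ΣF_ext = 747.00 / 100.00 = 7.470 yr.

7.47 yr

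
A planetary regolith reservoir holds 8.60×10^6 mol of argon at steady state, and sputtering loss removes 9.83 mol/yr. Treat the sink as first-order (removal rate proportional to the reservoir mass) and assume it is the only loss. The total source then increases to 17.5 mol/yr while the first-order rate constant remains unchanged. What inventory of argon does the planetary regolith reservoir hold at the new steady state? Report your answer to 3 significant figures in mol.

Rate constant k = F/M = 9.83 / 8.60×10^6 = 1.143×10^-6 yr⁻¹.
At the new steady state, source = k·M_new ⇒ M_new = 17.5 / 1.143×10^-6 = 1.531×10^7 mol.
(Equivalently M_new = M × F_new/F_old = 8.60×10^6 × 17.5/9.83.)

1.53×10^7 mol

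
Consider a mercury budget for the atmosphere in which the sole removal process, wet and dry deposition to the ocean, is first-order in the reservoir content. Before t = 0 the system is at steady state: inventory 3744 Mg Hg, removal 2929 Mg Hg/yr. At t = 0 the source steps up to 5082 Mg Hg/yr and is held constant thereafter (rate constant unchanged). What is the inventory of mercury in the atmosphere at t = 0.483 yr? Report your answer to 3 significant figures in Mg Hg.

4610 Mg Hg

The sink rate constant is k = F₀/M₀ = 2929/3744 = 0.7823 yr⁻¹.
Solving dM/dt = F₁ − kM with M(0) = M₀ gives M(t) = F₁/k + (M₀ − F₁/k)·e^(−kt).
F₁/k = 5082/0.7823 = 6496.1 Mg Hg; kt = 0.7823 × 0.483 = 0.3779, e^(−kt) = 0.6853.
M(0.483) = 6496.1 + (3744 − 6496.1) × 0.6853 = 6496.1 − 1886 = 4610.0 Mg Hg.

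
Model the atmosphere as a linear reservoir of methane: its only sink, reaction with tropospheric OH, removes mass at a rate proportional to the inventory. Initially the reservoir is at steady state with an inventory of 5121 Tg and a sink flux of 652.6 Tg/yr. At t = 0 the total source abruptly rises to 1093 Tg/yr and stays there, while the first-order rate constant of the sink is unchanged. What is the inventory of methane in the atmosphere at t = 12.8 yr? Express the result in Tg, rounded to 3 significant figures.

The sink rate constant is k = F₀/M₀ = 652.6/5121 = 0.1274 yr⁻¹.
Solving dM/dt = F₁ − kM with M(0) = M₀ gives M(t) = F₁/k + (M₀ − F₁/k)·e^(−kt).
F₁/k = 1093/0.1274 = 8576.9 Tg; kt = 0.1274 × 12.8 = 1.631, e^(−kt) = 0.1957.
M(12.8) = 8576.9 + (5121 − 8576.9) × 0.1957 = 8576.9 − 676.3 = 7900.5 Tg.

7900 Tg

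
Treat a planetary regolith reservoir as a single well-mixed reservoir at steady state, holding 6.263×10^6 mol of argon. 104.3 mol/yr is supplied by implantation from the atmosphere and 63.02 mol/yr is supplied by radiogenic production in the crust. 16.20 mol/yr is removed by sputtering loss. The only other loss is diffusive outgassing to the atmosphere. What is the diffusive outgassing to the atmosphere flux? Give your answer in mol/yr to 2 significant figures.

At steady state ΣF_in = ΣF_out.
ΣF_in = 104.3 + 63.02 = 167.32 mol/yr.
Diffusive outgassing to the atmosphere flux = ΣF_in − (16.20) = 167.32 − 16.20 = 151.1 mol/yr.

150 mol/yr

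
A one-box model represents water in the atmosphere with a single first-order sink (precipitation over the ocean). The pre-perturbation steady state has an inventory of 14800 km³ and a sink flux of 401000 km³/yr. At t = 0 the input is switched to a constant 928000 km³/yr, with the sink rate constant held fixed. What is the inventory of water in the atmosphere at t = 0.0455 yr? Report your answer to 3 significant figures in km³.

τ = M₀/F₀ = 14800/401000 = 0.03691 yr; rate constant k = 1/τ.
New steady state M_∞ = F₁/k = F₁·τ = 928000 × 0.03691 = 34250 km³.
M(t) = M_∞ + (M₀ − M_∞)·e^(−t/τ); t/τ = 0.0455/0.03691 = 1.233, so e^(−t/τ) = 0.2915.
M(t) = 34250 − 19450 × 0.2915 = 28581 km³.

28600 km³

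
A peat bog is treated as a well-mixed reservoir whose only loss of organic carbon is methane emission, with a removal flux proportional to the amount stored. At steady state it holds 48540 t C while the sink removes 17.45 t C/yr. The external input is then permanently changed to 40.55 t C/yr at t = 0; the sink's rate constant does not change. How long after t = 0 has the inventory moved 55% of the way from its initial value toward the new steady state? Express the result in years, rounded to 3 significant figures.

2220 yr

τ = M₀/F₀ = 48540/17.45 = 2782 yr.
The remaining gap fraction is e^(−t/τ); 55% covered ⇒ e^(−t/τ) = 0.450.
t = −τ ln(0.450) = 2782 × 0.7985 = 2221 yr.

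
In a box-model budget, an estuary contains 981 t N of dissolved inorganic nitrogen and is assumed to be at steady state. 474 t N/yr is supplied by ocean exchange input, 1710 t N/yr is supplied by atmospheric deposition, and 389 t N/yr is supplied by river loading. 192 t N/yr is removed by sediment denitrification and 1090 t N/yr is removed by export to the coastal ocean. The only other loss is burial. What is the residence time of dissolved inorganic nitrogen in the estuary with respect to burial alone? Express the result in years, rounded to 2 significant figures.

0.76 yr

At steady state ΣF_in = ΣF_out.
ΣF_in = 474 + 1710 + 389 = 2573.0 t N/yr.
Burial flux = ΣF_in − (192 + 1090) = 2573.0 − 1282 = 1291 t N/yr.
τ = M / F = 981 / 1291 = 0.7599 yr.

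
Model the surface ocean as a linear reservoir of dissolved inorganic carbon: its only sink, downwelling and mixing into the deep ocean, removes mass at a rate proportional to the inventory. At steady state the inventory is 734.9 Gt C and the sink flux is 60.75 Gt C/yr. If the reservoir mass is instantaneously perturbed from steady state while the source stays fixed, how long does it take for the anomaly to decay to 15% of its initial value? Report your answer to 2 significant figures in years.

23 yr

For a linear reservoir the anomaly decays as exp(−t/τ) with τ = M/F = 734.9/60.75 = 12.10 yr.
exp(−t/τ) = 0.15 ⇒ t = −τ ln(0.15) = 12.10 × 1.897 = 22.95 yr.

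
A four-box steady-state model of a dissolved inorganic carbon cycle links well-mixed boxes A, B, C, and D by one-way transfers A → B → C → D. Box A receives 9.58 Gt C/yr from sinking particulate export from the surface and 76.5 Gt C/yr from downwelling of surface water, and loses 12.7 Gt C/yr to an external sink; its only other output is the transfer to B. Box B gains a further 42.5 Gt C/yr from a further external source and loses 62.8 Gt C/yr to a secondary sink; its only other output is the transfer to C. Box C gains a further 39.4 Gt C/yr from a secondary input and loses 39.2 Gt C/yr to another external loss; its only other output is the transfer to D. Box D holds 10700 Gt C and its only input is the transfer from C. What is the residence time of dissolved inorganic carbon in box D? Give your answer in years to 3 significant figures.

Box A: F(A→B) = (9.58 + 76.5) − 12.7 = 73.380 Gt C/yr.
Box B: F(B→C) = (73.380 + 42.5) − 62.8 = 53.080 Gt C/yr.
Box C: F(C→D) = (53.080 + 39.4) − 39.2 = 53.280 Gt C/yr.
Box D throughput = its input = 53.280 Gt C/yr; τ = 10700 / 53.280 = 200.8 yr.

201 yr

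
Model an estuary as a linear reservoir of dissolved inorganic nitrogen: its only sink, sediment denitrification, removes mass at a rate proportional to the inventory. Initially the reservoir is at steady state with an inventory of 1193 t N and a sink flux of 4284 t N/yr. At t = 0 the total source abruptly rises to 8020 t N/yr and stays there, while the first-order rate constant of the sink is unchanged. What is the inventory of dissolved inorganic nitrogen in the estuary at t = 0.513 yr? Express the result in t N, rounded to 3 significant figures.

τ = M₀/F₀ = 1193/4284 = 0.2785 yr; rate constant k = 1/τ.
New steady state M_∞ = F₁/k = F₁·τ = 8020 × 0.2785 = 2233.4 t N.
M(t) = M_∞ + (M₀ − M_∞)·e^(−t/τ); t/τ = 0.513/0.2785 = 1.842, so e^(−t/τ) = 0.1585.
M(t) = 2233.4 − 1040 × 0.1585 = 2068.5 t N.

2070 t N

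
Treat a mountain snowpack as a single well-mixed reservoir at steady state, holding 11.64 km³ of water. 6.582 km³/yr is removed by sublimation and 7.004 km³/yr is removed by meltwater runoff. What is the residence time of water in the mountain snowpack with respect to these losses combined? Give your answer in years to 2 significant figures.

Total removal = 6.582 + 7.004 = 13.586 km³/yr.
τ = M / ΣF_out = 11.64 / 13.586 = 0.8568 yr.

0.86 yr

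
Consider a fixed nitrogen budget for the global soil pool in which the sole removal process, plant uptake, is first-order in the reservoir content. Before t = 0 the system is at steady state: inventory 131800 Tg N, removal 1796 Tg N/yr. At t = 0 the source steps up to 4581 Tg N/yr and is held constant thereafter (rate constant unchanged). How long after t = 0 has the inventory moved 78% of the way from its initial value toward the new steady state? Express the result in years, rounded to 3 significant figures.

111 yr

τ = M₀/F₀ = 131800/1796 = 73.39 yr.
The remaining gap fraction is e^(−t/τ); 78% covered ⇒ e^(−t/τ) = 0.220.
t = −τ ln(0.220) = 73.39 × 1.514 = 111.1 yr.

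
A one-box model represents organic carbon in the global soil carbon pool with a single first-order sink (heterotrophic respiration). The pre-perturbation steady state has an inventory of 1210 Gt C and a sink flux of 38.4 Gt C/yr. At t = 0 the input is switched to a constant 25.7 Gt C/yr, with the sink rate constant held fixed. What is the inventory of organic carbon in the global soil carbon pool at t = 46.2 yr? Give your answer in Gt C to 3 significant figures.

τ = M₀/F₀ = 1210/38.4 = 31.51 yr; rate constant k = 1/τ.
New steady state M_∞ = F₁/k = F₁·τ = 25.7 × 31.51 = 809.82 Gt C.
M(t) = M_∞ + (M₀ − M_∞)·e^(−t/τ); t/τ = 46.2/31.51 = 1.466, so e^(−t/τ) = 0.2308.
M(t) = 809.82 + 400.2 × 0.2308 = 902.18 Gt C.

902 Gt C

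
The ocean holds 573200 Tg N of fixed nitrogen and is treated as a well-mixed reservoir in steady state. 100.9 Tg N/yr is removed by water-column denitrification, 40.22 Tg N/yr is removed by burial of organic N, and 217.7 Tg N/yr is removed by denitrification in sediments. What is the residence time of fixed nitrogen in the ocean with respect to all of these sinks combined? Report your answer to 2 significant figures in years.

Total removal flux = 100.9 + 40.22 + 217.7 = 358.82 Tg N/yr.
τ = M / ΣF_out = 573200 / 358.82 = 1597 yr.

1600 yr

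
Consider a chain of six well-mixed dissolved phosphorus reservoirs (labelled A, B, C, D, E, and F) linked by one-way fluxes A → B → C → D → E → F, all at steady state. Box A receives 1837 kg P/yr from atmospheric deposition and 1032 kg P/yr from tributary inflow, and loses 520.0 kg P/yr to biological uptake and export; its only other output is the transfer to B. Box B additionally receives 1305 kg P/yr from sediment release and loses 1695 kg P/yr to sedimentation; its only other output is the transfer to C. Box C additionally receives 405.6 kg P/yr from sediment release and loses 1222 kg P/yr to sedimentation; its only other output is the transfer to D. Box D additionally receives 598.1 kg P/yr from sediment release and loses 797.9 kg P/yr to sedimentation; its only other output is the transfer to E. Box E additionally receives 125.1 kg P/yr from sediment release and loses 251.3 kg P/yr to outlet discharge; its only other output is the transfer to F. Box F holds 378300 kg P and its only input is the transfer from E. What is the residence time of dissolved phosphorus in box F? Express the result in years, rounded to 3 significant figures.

Box A: F(A→B) = (1837 + 1032) − 520.0 = 2349.0 kg P/yr.
Box B: F(B→C) = (2349.0 + 1305) − 1695 = 1959.0 kg P/yr.
Box C: F(C→D) = (1959.0 + 405.6) − 1222 = 1142.6 kg P/yr.
Box D: F(D→E) = (1142.6 + 598.1) − 797.9 = 942.80 kg P/yr.
Box E: F(E→F) = (942.80 + 125.1) − 251.3 = 816.60 kg P/yr.
Box F throughput = its input = 816.60 kg P/yr; τ = 378300 / 816.60 = 463.3 yr.

463 yr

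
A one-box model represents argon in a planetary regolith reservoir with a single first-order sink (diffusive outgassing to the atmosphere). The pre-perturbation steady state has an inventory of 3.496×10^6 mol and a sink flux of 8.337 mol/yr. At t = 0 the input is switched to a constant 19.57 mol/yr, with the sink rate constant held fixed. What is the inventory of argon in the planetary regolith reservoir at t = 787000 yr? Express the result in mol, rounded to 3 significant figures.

The sink rate constant is k = F₀/M₀ = 8.337/3.496×10^6 = 2.385×10^-6 yr⁻¹.
Solving dM/dt = F₁ − kM with M(0) = M₀ gives M(t) = F₁/k + (M₀ − F₁/k)·e^(−kt).
F₁/k = 19.57/2.385×10^-6 = 8.2064×10^6 mol; kt = 2.385×10^-6 × 787000 = 1.877, e^(−kt) = 0.1531.
M(787000) = 8.2064×10^6 + (3.496×10^6 − 8.2064×10^6) × 0.1531 = 8.2064×10^6 − 721100 = 7.4853×10^6 mol.

7.49×10^6 mol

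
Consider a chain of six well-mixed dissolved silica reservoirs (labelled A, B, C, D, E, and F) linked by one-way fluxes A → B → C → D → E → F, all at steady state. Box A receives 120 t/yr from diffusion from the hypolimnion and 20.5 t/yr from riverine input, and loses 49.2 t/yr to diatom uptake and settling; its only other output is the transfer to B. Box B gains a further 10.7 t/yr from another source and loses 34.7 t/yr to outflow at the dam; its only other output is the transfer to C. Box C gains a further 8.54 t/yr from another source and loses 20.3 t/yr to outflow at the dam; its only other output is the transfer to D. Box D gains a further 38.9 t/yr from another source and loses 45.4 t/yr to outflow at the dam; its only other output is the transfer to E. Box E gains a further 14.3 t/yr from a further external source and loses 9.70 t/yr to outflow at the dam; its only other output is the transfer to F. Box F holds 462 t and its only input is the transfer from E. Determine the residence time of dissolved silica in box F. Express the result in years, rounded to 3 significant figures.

8.61 yr

Box A: F(A→B) = (120 + 20.5) − 49.2 = 91.300 t/yr.
Box B: F(B→C) = (91.300 + 10.7) − 34.7 = 67.300 t/yr.
Box C: F(C→D) = (67.300 + 8.54) − 20.3 = 55.540 t/yr.
Box D: F(D→E) = (55.540 + 38.9) − 45.4 = 49.040 t/yr.
Box E: F(E→F) = (49.040 + 14.3) − 9.70 = 53.640 t/yr.
Box F throughput = its input = 53.640 t/yr; τ = 462 / 53.640 = 8.613 yr.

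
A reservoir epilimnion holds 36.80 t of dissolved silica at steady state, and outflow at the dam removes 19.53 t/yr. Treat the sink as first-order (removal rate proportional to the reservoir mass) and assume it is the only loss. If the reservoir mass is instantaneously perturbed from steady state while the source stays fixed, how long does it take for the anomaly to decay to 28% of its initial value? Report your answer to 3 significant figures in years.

2.40 yr

For a linear reservoir the anomaly decays as exp(−t/τ) with τ = M/F = 36.80/19.53 = 1.884 yr.
exp(−t/τ) = 0.28 ⇒ t = −τ ln(0.28) = 1.884 × 1.273 = 2.399 yr.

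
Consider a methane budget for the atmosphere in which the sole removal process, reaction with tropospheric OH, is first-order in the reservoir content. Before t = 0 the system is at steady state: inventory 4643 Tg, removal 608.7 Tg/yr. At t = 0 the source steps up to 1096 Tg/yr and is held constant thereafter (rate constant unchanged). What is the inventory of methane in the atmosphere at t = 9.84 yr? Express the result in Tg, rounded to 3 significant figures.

The sink rate constant is k = F₀/M₀ = 608.7/4643 = 0.1311 yr⁻¹.
Solving dM/dt = F₁ − kM with M(0) = M₀ gives M(t) = F₁/k + (M₀ − F₁/k)·e^(−kt).
F₁/k = 1096/0.1311 = 8360.0 Tg; kt = 0.1311 × 9.84 = 1.290, e^(−kt) = 0.2753.
M(9.84) = 8360.0 + (4643 − 8360.0) × 0.2753 = 8360.0 − 1023 = 7336.8 Tg.

7340 Tg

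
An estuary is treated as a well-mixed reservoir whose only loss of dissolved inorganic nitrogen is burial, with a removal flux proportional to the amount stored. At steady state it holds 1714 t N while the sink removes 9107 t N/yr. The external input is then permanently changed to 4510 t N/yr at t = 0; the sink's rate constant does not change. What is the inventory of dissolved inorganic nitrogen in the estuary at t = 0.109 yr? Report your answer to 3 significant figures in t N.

The sink rate constant is k = F₀/M₀ = 9107/1714 = 5.313 yr⁻¹.
Solving dM/dt = F₁ − kM with M(0) = M₀ gives M(t) = F₁/k + (M₀ − F₁/k)·e^(−kt).
F₁/k = 4510/5.313 = 848.81 t N; kt = 5.313 × 0.109 = 0.5791, e^(−kt) = 0.5604.
M(0.109) = 848.81 + (1714 − 848.81) × 0.5604 = 848.81 + 484.8 = 1333.6 t N.

1330 t N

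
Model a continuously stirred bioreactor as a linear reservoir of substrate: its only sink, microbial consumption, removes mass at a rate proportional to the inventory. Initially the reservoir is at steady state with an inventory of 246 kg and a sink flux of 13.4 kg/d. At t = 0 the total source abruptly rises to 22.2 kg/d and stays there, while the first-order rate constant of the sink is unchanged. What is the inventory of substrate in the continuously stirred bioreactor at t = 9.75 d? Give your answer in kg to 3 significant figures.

τ = M₀/F₀ = 246/13.4 = 18.36 d; rate constant k = 1/τ.
New steady state M_∞ = F₁/k = F₁·τ = 22.2 × 18.36 = 407.55 kg.
M(t) = M_∞ + (M₀ − M_∞)·e^(−t/τ); t/τ = 9.75/18.36 = 0.5311, so e^(−t/τ) = 0.5880.
M(t) = 407.55 − 161.6 × 0.5880 = 312.57 kg.

313 kg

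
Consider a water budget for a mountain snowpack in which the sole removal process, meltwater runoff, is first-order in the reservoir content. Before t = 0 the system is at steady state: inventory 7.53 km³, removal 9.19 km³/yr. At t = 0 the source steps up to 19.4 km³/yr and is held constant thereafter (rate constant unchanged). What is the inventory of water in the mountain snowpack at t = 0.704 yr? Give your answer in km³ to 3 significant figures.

12.4 km³

τ = M₀/F₀ = 7.53/9.19 = 0.8194 yr; rate constant k = 1/τ.
New steady state M_∞ = F₁/k = F₁·τ = 19.4 × 0.8194 = 15.896 km³.
M(t) = M_∞ + (M₀ − M_∞)·e^(−t/τ); t/τ = 0.704/0.8194 = 0.8592, so e^(−t/τ) = 0.4235.
M(t) = 15.896 − 8.366 × 0.4235 = 12.353 km³.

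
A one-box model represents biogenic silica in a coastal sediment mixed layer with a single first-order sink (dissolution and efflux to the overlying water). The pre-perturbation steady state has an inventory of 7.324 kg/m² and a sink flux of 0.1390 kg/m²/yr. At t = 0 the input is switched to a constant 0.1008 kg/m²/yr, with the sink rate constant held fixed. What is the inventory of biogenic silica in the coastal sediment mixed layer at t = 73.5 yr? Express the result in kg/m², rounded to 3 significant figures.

5.81 kg/m²

τ = M₀/F₀ = 7.324/0.1390 = 52.69 yr; rate constant k = 1/τ.
New steady state M_∞ = F₁/k = F₁·τ = 0.1008 × 52.69 = 5.3112 kg/m².
M(t) = M_∞ + (M₀ − M_∞)·e^(−t/τ); t/τ = 73.5/52.69 = 1.395, so e^(−t/τ) = 0.2478.
M(t) = 5.3112 + 2.013 × 0.2478 = 5.8101 kg/m².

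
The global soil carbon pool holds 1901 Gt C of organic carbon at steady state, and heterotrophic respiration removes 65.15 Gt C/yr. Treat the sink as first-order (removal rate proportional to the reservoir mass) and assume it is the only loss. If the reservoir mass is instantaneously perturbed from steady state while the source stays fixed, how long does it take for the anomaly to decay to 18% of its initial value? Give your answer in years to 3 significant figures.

50.0 yr

For a linear reservoir the anomaly decays as exp(−t/τ) with τ = M/F = 1901/65.15 = 29.18 yr.
exp(−t/τ) = 0.18 ⇒ t = −τ ln(0.18) = 29.18 × 1.715 = 50.04 yr.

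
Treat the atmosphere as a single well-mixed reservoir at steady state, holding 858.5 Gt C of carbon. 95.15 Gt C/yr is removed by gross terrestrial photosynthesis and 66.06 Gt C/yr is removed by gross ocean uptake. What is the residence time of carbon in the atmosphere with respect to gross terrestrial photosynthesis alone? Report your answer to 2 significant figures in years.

Residence time with respect to a single sink: τ = M / F_sink.
τ = 858.5 / 95.15 = 9.023 yr.

9.0 yr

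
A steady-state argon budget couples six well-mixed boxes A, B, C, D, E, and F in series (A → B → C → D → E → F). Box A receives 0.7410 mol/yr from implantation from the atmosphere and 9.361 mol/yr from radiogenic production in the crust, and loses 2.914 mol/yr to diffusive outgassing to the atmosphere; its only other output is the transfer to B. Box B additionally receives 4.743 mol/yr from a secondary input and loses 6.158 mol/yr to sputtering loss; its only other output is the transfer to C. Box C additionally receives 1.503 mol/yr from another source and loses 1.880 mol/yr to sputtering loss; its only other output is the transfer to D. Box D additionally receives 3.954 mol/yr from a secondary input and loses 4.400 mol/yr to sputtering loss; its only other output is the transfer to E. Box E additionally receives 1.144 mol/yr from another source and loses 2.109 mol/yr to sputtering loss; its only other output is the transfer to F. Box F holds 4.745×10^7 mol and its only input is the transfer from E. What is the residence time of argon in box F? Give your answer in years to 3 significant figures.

Box A: F(A→B) = (0.7410 + 9.361) − 2.914 = 7.1880 mol/yr.
Box B: F(B→C) = (7.1880 + 4.743) − 6.158 = 5.7730 mol/yr.
Box C: F(C→D) = (5.7730 + 1.503) − 1.880 = 5.3960 mol/yr.
Box D: F(D→E) = (5.3960 + 3.954) − 4.400 = 4.9500 mol/yr.
Box E: F(E→F) = (4.9500 + 1.144) − 2.109 = 3.9850 mol/yr.
Box F throughput = its input = 3.9850 mol/yr; τ = 4.745×10^7 / 3.9850 = 1.191×10^7 yr.

1.19×10^7 yr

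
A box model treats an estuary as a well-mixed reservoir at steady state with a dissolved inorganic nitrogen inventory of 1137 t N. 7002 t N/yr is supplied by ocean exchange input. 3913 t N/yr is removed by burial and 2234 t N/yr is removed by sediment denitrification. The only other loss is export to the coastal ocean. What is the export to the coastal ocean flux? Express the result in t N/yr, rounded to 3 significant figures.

855 t N/yr

At steady state ΣF_in = ΣF_out.
ΣF_in = 7002.0 t N/yr.
Export to the coastal ocean flux = ΣF_in − (3913 + 2234) = 7002.0 − 6147 = 855.0 t N/yr.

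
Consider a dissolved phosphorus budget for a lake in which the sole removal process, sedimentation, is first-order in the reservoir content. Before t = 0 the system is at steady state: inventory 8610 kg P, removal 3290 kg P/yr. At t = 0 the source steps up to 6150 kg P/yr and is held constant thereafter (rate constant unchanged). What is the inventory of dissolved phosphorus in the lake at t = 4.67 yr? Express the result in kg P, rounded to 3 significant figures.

14800 kg P

Residence time τ = M₀/F₀ = 2.617 yr. The eventual steady state is M_∞ = M₀·(F₁/F₀) = 8610 × 6150/3290 = 16095 kg P.
The anomaly ΔM(t) = M(t) − M_∞ decays as ΔM₀·e^(−t/τ) with ΔM₀ = 8610 − 16095 = −7485 kg P.
At t = 4.67 yr, e^(−t/τ) = e^(−1.784) = 0.1679, so ΔM = −1257 kg P and M = 16095 − 1257 = 14838 kg P.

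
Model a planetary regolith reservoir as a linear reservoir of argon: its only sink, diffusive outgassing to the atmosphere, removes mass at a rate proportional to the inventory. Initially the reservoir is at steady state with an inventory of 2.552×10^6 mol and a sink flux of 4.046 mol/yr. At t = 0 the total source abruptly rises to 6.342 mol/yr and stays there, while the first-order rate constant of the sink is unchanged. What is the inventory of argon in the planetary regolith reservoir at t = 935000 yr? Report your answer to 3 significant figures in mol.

The sink rate constant is k = F₀/M₀ = 4.046/2.552×10^6 = 1.585×10^-6 yr⁻¹.
Solving dM/dt = F₁ − kM with M(0) = M₀ gives M(t) = F₁/k + (M₀ − F₁/k)·e^(−kt).
F₁/k = 6.342/1.585×10^-6 = 4.0002×10^6 mol; kt = 1.585×10^-6 × 935000 = 1.482, e^(−kt) = 0.2271.
M(935000) = 4.0002×10^6 + (2.552×10^6 − 4.0002×10^6) × 0.2271 = 4.0002×10^6 − 328900 = 3.6713×10^6 mol.

3.67×10^6 mol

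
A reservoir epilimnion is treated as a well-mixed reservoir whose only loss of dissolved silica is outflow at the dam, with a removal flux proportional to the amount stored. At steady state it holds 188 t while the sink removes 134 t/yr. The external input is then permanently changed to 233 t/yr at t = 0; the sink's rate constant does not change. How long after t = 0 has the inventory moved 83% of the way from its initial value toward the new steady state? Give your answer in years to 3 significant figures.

2.49 yr

τ = M₀/F₀ = 188/134 = 1.403 yr.
The remaining gap fraction is e^(−t/τ); 83% covered ⇒ e^(−t/τ) = 0.170.
t = −τ ln(0.170) = 1.403 × 1.772 = 2.486 yr.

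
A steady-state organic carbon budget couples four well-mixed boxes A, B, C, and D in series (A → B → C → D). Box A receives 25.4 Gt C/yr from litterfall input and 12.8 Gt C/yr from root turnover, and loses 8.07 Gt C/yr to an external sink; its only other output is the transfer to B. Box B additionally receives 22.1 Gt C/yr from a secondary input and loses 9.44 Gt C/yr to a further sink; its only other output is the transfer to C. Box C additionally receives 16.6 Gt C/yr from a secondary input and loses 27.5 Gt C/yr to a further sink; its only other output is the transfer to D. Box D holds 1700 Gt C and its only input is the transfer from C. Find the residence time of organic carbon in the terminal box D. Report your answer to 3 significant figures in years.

53.3 yr

Box A: F(A→B) = (25.4 + 12.8) − 8.07 = 30.130 Gt C/yr.
Box B: F(B→C) = (30.130 + 22.1) − 9.44 = 42.790 Gt C/yr.
Box C: F(C→D) = (42.790 + 16.6) − 27.5 = 31.890 Gt C/yr.
Box D throughput = its input = 31.890 Gt C/yr; τ = 1700 / 31.890 = 53.31 yr.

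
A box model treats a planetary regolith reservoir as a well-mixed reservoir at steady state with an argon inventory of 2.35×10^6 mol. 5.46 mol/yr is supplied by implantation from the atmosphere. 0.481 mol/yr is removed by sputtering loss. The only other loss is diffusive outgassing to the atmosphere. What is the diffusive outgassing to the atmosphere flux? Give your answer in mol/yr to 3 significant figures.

4.98 mol/yr

At steady state ΣF_in = ΣF_out.
ΣF_in = 5.4600 mol/yr.
Diffusive outgassing to the atmosphere flux = ΣF_in − (0.481) = 5.4600 − 0.4810 = 4.979 mol/yr.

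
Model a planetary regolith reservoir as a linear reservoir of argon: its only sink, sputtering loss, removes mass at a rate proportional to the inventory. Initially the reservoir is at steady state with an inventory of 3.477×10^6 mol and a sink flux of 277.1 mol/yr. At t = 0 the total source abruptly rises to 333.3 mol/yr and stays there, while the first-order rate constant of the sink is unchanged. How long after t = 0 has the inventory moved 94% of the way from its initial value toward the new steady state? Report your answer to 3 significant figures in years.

35300 yr

τ = M₀/F₀ = 3.477×10^6/277.1 = 12550 yr.
The remaining gap fraction is e^(−t/τ); 94% covered ⇒ e^(−t/τ) = 0.0600.
t = −τ ln(0.0600) = 12550 × 2.813 = 35300 yr.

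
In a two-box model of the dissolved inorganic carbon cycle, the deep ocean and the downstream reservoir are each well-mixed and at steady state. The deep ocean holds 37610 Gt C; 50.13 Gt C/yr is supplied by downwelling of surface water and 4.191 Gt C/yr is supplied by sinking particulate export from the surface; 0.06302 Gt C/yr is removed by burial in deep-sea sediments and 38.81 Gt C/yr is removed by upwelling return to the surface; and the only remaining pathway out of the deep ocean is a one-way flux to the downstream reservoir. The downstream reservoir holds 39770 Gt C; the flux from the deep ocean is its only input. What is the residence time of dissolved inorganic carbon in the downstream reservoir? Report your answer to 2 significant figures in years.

Balance the deep ocean: ΣF_in = 50.13 + 4.191 = 54.321 Gt C/yr.
Flux to the downstream reservoir = ΣF_in − (0.06302 + 38.81) = 15.448 Gt C/yr.
At steady state the output of the downstream reservoir equals its input, 15.448 Gt C/yr.
τ = M / F = 39770 / 15.448 = 2574 yr.

2600 yr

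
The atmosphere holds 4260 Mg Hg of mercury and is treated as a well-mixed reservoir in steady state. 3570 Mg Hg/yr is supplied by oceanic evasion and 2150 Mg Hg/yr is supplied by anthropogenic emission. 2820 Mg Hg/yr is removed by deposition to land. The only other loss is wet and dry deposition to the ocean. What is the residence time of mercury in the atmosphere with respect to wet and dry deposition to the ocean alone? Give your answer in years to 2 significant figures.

At steady state ΣF_in = ΣF_out.
ΣF_in = 3570 + 2150 = 5720.0 Mg Hg/yr.
Wet and dry deposition to the ocean flux = ΣF_in − (2820) = 5720.0 − 2820 = 2900 Mg Hg/yr.
τ = M / F = 4260 / 2900 = 1.469 yr.

1.5 yr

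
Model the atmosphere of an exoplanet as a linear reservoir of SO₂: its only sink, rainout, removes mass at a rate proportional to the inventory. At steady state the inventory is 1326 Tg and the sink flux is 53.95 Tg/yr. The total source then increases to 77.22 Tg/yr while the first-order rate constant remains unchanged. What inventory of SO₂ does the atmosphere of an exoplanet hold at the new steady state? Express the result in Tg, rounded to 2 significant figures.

1900 Tg

Rate constant k = F/M = 53.95 / 1326 = 0.04069 yr⁻¹.
At the new steady state, source = k·M_new ⇒ M_new = 77.22 / 0.04069 = 1898 Tg.
(Equivalently M_new = M × F_new/F_old = 1326 × 77.22/53.95.)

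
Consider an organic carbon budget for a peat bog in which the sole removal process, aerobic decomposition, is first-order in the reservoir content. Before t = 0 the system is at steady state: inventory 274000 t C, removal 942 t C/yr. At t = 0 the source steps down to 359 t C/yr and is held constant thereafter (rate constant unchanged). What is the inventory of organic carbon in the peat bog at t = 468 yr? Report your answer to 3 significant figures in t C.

138000 t C

τ = M₀/F₀ = 274000/942 = 290.9 yr; rate constant k = 1/τ.
New steady state M_∞ = F₁/k = F₁·τ = 359 × 290.9 = 104420 t C.
M(t) = M_∞ + (M₀ − M_∞)·e^(−t/τ); t/τ = 468/290.9 = 1.609, so e^(−t/τ) = 0.2001.
M(t) = 104420 + 169600 × 0.2001 = 138350 t C.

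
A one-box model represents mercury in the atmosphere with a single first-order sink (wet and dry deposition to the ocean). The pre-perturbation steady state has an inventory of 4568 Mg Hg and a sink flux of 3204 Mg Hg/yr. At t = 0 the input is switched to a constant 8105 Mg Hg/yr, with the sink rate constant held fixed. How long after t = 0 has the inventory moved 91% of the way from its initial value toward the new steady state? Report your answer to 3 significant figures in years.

3.43 yr

τ = M₀/F₀ = 4568/3204 = 1.426 yr.
The remaining gap fraction is e^(−t/τ); 91% covered ⇒ e^(−t/τ) = 0.0900.
t = −τ ln(0.0900) = 1.426 × 2.408 = 3.433 yr.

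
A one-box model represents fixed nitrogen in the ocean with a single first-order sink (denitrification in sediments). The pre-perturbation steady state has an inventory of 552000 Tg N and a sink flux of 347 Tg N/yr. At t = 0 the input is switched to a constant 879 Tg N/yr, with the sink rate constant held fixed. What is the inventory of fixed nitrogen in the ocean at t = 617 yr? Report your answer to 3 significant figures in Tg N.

824000 Tg N

τ = M₀/F₀ = 552000/347 = 1591 yr; rate constant k = 1/τ.
New steady state M_∞ = F₁/k = F₁·τ = 879 × 1591 = 1.3983×10^6 Tg N.
M(t) = M_∞ + (M₀ − M_∞)·e^(−t/τ); t/τ = 617/1591 = 0.3879, so e^(−t/τ) = 0.6785.
M(t) = 1.3983×10^6 − 846300 × 0.6785 = 824080 Tg N.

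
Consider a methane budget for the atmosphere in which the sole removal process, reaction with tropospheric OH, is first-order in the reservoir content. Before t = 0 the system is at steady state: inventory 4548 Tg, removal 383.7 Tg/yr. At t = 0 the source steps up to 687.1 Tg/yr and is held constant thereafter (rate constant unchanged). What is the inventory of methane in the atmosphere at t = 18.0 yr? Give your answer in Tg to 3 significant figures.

τ = M₀/F₀ = 4548/383.7 = 11.85 yr; rate constant k = 1/τ.
New steady state M_∞ = F₁/k = F₁·τ = 687.1 × 11.85 = 8144.2 Tg.
M(t) = M_∞ + (M₀ − M_∞)·e^(−t/τ); t/τ = 18.0/11.85 = 1.519, so e^(−t/τ) = 0.2190.
M(t) = 8144.2 − 3596 × 0.2190 = 7356.6 Tg.

7360 Tg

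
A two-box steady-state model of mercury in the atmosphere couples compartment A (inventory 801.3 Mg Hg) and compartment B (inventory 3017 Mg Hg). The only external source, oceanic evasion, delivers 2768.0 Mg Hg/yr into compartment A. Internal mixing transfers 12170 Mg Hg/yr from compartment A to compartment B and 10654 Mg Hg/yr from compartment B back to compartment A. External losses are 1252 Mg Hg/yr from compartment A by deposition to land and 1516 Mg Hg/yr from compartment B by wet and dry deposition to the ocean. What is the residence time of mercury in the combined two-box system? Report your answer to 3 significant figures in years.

For the system as a whole, the A↔B exchange is internal and contributes nothing to the throughput; only the external sinks remove mass.
M_total = 801.3 + 3017 = 3818.3 Mg Hg.
ΣF_external_out = 1252 + 1516 = 2768.0 Mg Hg/yr.
τ = M_total / ΣF_ext = 3818.3 / 2768.0 = 1.379 yr.

1.38 yr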